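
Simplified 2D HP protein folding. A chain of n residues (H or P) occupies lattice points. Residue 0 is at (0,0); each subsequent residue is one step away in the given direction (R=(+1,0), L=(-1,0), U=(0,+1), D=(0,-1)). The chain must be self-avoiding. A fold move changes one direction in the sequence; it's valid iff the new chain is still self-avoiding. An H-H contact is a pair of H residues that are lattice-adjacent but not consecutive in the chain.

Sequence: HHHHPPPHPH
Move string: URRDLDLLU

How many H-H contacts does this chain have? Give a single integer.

Positions: [(0, 0), (0, 1), (1, 1), (2, 1), (2, 0), (1, 0), (1, -1), (0, -1), (-1, -1), (-1, 0)]
H-H contact: residue 0 @(0,0) - residue 9 @(-1, 0)
H-H contact: residue 0 @(0,0) - residue 7 @(0, -1)

Answer: 2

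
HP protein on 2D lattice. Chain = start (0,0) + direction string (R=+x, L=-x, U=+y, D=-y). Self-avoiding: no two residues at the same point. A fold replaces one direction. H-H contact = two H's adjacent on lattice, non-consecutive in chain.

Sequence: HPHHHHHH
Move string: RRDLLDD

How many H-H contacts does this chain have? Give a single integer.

Answer: 1

Derivation:
Positions: [(0, 0), (1, 0), (2, 0), (2, -1), (1, -1), (0, -1), (0, -2), (0, -3)]
H-H contact: residue 0 @(0,0) - residue 5 @(0, -1)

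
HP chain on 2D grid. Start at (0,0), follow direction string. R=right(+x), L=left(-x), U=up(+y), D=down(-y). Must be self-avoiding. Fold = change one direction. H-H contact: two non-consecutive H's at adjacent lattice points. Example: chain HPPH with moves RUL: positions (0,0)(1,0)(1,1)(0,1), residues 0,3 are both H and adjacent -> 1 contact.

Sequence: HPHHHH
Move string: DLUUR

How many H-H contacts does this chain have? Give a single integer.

Answer: 2

Derivation:
Positions: [(0, 0), (0, -1), (-1, -1), (-1, 0), (-1, 1), (0, 1)]
H-H contact: residue 0 @(0,0) - residue 3 @(-1, 0)
H-H contact: residue 0 @(0,0) - residue 5 @(0, 1)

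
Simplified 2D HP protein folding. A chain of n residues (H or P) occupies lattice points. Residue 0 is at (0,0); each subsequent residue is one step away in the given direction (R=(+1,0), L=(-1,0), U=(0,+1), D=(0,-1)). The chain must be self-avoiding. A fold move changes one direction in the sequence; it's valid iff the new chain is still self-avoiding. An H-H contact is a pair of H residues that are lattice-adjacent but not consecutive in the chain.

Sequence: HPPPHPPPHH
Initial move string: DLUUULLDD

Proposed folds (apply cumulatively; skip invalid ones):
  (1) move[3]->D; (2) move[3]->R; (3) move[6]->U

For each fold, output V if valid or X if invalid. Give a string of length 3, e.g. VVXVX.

Initial: DLUUULLDD -> [(0, 0), (0, -1), (-1, -1), (-1, 0), (-1, 1), (-1, 2), (-2, 2), (-3, 2), (-3, 1), (-3, 0)]
Fold 1: move[3]->D => DLUDULLDD INVALID (collision), skipped
Fold 2: move[3]->R => DLURULLDD INVALID (collision), skipped
Fold 3: move[6]->U => DLUUULUDD INVALID (collision), skipped

Answer: XXX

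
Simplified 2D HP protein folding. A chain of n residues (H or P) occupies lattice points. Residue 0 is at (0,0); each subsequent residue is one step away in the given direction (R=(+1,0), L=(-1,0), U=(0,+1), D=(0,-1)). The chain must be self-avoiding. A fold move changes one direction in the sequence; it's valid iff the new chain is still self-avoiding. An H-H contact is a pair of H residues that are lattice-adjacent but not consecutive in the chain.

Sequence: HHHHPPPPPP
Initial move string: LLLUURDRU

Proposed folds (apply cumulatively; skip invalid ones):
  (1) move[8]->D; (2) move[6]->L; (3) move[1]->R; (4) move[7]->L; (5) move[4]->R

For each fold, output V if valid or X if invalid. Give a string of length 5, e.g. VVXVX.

Initial: LLLUURDRU -> [(0, 0), (-1, 0), (-2, 0), (-3, 0), (-3, 1), (-3, 2), (-2, 2), (-2, 1), (-1, 1), (-1, 2)]
Fold 1: move[8]->D => LLLUURDRD INVALID (collision), skipped
Fold 2: move[6]->L => LLLUURLRU INVALID (collision), skipped
Fold 3: move[1]->R => LRLUURDRU INVALID (collision), skipped
Fold 4: move[7]->L => LLLUURDLU INVALID (collision), skipped
Fold 5: move[4]->R => LLLURRDRU INVALID (collision), skipped

Answer: XXXXX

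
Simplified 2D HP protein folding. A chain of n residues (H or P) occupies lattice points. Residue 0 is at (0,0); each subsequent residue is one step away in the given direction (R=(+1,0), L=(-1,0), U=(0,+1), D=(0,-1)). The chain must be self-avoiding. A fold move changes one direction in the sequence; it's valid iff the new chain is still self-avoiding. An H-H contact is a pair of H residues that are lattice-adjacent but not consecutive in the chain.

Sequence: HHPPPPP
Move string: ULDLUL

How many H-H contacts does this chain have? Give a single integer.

Answer: 0

Derivation:
Positions: [(0, 0), (0, 1), (-1, 1), (-1, 0), (-2, 0), (-2, 1), (-3, 1)]
No H-H contacts found.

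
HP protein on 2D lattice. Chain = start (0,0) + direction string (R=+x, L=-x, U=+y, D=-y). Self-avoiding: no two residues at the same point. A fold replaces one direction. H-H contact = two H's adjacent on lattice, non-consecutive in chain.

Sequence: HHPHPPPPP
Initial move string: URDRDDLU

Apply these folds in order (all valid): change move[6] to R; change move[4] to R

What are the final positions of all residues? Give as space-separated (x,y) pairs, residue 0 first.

Answer: (0,0) (0,1) (1,1) (1,0) (2,0) (3,0) (3,-1) (4,-1) (4,0)

Derivation:
Initial moves: URDRDDLU
Fold: move[6]->R => URDRDDRU (positions: [(0, 0), (0, 1), (1, 1), (1, 0), (2, 0), (2, -1), (2, -2), (3, -2), (3, -1)])
Fold: move[4]->R => URDRRDRU (positions: [(0, 0), (0, 1), (1, 1), (1, 0), (2, 0), (3, 0), (3, -1), (4, -1), (4, 0)])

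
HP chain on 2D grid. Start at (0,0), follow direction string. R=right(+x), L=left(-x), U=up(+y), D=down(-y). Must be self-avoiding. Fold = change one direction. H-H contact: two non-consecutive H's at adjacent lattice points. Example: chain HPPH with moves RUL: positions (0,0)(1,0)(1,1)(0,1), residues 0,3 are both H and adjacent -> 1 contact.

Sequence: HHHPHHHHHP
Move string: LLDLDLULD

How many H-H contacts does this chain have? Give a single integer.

Answer: 1

Derivation:
Positions: [(0, 0), (-1, 0), (-2, 0), (-2, -1), (-3, -1), (-3, -2), (-4, -2), (-4, -1), (-5, -1), (-5, -2)]
H-H contact: residue 4 @(-3,-1) - residue 7 @(-4, -1)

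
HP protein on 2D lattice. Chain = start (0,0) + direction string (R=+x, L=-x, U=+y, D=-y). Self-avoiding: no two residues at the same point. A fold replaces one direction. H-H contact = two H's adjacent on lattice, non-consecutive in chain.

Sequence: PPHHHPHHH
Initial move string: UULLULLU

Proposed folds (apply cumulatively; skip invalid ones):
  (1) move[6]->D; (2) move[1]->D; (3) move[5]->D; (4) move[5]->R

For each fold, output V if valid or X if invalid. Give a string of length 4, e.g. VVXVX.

Initial: UULLULLU -> [(0, 0), (0, 1), (0, 2), (-1, 2), (-2, 2), (-2, 3), (-3, 3), (-4, 3), (-4, 4)]
Fold 1: move[6]->D => UULLULDU INVALID (collision), skipped
Fold 2: move[1]->D => UDLLULLU INVALID (collision), skipped
Fold 3: move[5]->D => UULLUDLU INVALID (collision), skipped
Fold 4: move[5]->R => UULLURLU INVALID (collision), skipped

Answer: XXXX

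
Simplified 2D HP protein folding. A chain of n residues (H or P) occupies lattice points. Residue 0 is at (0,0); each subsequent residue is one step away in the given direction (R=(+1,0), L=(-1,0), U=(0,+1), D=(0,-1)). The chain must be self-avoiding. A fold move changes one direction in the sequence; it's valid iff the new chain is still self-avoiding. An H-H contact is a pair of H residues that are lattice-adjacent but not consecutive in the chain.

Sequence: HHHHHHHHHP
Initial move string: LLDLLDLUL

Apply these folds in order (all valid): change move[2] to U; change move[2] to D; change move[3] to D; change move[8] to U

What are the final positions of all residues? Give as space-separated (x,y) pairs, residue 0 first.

Answer: (0,0) (-1,0) (-2,0) (-2,-1) (-2,-2) (-3,-2) (-3,-3) (-4,-3) (-4,-2) (-4,-1)

Derivation:
Initial moves: LLDLLDLUL
Fold: move[2]->U => LLULLDLUL (positions: [(0, 0), (-1, 0), (-2, 0), (-2, 1), (-3, 1), (-4, 1), (-4, 0), (-5, 0), (-5, 1), (-6, 1)])
Fold: move[2]->D => LLDLLDLUL (positions: [(0, 0), (-1, 0), (-2, 0), (-2, -1), (-3, -1), (-4, -1), (-4, -2), (-5, -2), (-5, -1), (-6, -1)])
Fold: move[3]->D => LLDDLDLUL (positions: [(0, 0), (-1, 0), (-2, 0), (-2, -1), (-2, -2), (-3, -2), (-3, -3), (-4, -3), (-4, -2), (-5, -2)])
Fold: move[8]->U => LLDDLDLUU (positions: [(0, 0), (-1, 0), (-2, 0), (-2, -1), (-2, -2), (-3, -2), (-3, -3), (-4, -3), (-4, -2), (-4, -1)])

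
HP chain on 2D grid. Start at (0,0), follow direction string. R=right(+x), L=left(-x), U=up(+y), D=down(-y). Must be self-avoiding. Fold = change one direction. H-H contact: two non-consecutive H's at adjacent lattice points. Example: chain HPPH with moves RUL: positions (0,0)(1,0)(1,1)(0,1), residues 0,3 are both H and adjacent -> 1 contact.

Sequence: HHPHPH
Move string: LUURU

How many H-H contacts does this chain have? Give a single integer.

Answer: 0

Derivation:
Positions: [(0, 0), (-1, 0), (-1, 1), (-1, 2), (0, 2), (0, 3)]
No H-H contacts found.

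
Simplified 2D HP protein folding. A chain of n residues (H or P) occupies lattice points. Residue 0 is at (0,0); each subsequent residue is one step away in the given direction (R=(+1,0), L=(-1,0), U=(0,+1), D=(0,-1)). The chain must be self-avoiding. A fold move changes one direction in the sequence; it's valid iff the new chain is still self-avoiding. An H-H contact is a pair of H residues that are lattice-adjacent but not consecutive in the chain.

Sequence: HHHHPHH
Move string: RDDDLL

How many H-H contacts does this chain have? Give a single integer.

Answer: 0

Derivation:
Positions: [(0, 0), (1, 0), (1, -1), (1, -2), (1, -3), (0, -3), (-1, -3)]
No H-H contacts found.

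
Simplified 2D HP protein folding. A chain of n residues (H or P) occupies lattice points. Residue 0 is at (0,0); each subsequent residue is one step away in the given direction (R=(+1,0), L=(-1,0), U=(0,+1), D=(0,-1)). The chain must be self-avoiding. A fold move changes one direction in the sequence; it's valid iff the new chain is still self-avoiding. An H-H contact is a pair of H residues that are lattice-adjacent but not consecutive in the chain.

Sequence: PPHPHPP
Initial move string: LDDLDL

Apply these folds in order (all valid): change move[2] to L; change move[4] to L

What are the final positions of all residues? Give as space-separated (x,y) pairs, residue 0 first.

Initial moves: LDDLDL
Fold: move[2]->L => LDLLDL (positions: [(0, 0), (-1, 0), (-1, -1), (-2, -1), (-3, -1), (-3, -2), (-4, -2)])
Fold: move[4]->L => LDLLLL (positions: [(0, 0), (-1, 0), (-1, -1), (-2, -1), (-3, -1), (-4, -1), (-5, -1)])

Answer: (0,0) (-1,0) (-1,-1) (-2,-1) (-3,-1) (-4,-1) (-5,-1)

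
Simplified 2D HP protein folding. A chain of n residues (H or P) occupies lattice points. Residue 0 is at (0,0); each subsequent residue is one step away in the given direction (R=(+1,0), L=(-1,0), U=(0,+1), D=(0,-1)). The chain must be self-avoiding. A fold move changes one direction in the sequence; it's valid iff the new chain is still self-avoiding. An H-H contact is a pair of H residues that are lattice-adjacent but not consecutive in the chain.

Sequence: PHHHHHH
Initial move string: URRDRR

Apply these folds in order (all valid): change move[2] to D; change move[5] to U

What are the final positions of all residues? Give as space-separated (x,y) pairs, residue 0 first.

Initial moves: URRDRR
Fold: move[2]->D => URDDRR (positions: [(0, 0), (0, 1), (1, 1), (1, 0), (1, -1), (2, -1), (3, -1)])
Fold: move[5]->U => URDDRU (positions: [(0, 0), (0, 1), (1, 1), (1, 0), (1, -1), (2, -1), (2, 0)])

Answer: (0,0) (0,1) (1,1) (1,0) (1,-1) (2,-1) (2,0)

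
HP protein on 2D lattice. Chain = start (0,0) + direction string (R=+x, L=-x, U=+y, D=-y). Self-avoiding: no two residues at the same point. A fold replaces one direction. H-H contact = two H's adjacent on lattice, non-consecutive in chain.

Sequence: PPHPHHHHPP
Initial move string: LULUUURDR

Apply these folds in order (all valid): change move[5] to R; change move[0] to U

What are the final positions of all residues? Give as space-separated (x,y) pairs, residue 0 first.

Initial moves: LULUUURDR
Fold: move[5]->R => LULUURRDR (positions: [(0, 0), (-1, 0), (-1, 1), (-2, 1), (-2, 2), (-2, 3), (-1, 3), (0, 3), (0, 2), (1, 2)])
Fold: move[0]->U => UULUURRDR (positions: [(0, 0), (0, 1), (0, 2), (-1, 2), (-1, 3), (-1, 4), (0, 4), (1, 4), (1, 3), (2, 3)])

Answer: (0,0) (0,1) (0,2) (-1,2) (-1,3) (-1,4) (0,4) (1,4) (1,3) (2,3)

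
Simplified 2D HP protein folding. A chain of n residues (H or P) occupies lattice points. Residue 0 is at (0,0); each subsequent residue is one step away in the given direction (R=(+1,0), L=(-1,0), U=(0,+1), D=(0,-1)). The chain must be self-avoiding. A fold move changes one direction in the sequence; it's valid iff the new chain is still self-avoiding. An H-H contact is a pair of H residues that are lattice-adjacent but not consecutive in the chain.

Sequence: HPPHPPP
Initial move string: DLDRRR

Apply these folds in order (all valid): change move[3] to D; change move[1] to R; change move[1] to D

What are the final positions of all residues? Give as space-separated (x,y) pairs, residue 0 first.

Initial moves: DLDRRR
Fold: move[3]->D => DLDDRR (positions: [(0, 0), (0, -1), (-1, -1), (-1, -2), (-1, -3), (0, -3), (1, -3)])
Fold: move[1]->R => DRDDRR (positions: [(0, 0), (0, -1), (1, -1), (1, -2), (1, -3), (2, -3), (3, -3)])
Fold: move[1]->D => DDDDRR (positions: [(0, 0), (0, -1), (0, -2), (0, -3), (0, -4), (1, -4), (2, -4)])

Answer: (0,0) (0,-1) (0,-2) (0,-3) (0,-4) (1,-4) (2,-4)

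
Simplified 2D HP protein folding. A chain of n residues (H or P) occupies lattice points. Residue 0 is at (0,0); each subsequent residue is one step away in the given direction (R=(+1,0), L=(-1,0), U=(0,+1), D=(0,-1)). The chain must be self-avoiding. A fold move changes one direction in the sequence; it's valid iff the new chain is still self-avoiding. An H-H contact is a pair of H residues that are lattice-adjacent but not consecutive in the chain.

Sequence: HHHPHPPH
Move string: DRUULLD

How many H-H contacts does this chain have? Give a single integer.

Positions: [(0, 0), (0, -1), (1, -1), (1, 0), (1, 1), (0, 1), (-1, 1), (-1, 0)]
H-H contact: residue 0 @(0,0) - residue 7 @(-1, 0)

Answer: 1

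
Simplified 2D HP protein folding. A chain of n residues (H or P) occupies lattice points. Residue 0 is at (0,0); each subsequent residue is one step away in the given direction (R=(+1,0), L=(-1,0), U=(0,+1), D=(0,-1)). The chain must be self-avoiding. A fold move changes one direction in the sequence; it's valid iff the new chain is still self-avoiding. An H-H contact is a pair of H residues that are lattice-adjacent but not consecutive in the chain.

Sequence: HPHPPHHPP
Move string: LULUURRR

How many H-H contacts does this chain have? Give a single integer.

Answer: 0

Derivation:
Positions: [(0, 0), (-1, 0), (-1, 1), (-2, 1), (-2, 2), (-2, 3), (-1, 3), (0, 3), (1, 3)]
No H-H contacts found.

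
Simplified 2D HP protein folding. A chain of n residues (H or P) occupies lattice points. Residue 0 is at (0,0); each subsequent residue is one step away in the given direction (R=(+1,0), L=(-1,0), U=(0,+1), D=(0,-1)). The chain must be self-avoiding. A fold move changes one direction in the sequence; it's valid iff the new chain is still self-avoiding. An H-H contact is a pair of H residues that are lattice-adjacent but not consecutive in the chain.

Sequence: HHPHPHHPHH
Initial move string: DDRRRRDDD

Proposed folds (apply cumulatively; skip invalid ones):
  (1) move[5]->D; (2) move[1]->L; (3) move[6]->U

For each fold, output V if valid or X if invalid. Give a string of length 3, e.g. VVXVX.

Initial: DDRRRRDDD -> [(0, 0), (0, -1), (0, -2), (1, -2), (2, -2), (3, -2), (4, -2), (4, -3), (4, -4), (4, -5)]
Fold 1: move[5]->D => DDRRRDDDD VALID
Fold 2: move[1]->L => DLRRRDDDD INVALID (collision), skipped
Fold 3: move[6]->U => DDRRRDUDD INVALID (collision), skipped

Answer: VXX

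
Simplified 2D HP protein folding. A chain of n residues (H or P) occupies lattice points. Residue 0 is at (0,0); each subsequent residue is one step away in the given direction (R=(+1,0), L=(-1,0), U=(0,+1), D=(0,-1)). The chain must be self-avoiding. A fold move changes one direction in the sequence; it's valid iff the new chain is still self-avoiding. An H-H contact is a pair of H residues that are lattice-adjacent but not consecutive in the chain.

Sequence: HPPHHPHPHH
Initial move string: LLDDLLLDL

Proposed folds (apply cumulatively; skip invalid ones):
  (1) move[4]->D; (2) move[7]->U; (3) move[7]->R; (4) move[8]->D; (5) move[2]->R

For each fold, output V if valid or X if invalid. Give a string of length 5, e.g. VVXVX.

Initial: LLDDLLLDL -> [(0, 0), (-1, 0), (-2, 0), (-2, -1), (-2, -2), (-3, -2), (-4, -2), (-5, -2), (-5, -3), (-6, -3)]
Fold 1: move[4]->D => LLDDDLLDL VALID
Fold 2: move[7]->U => LLDDDLLUL VALID
Fold 3: move[7]->R => LLDDDLLRL INVALID (collision), skipped
Fold 4: move[8]->D => LLDDDLLUD INVALID (collision), skipped
Fold 5: move[2]->R => LLRDDLLUL INVALID (collision), skipped

Answer: VVXXX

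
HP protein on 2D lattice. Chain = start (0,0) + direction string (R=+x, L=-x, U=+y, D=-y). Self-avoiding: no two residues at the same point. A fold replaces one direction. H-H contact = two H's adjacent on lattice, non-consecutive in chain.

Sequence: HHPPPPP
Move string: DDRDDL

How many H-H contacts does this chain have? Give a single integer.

Answer: 0

Derivation:
Positions: [(0, 0), (0, -1), (0, -2), (1, -2), (1, -3), (1, -4), (0, -4)]
No H-H contacts found.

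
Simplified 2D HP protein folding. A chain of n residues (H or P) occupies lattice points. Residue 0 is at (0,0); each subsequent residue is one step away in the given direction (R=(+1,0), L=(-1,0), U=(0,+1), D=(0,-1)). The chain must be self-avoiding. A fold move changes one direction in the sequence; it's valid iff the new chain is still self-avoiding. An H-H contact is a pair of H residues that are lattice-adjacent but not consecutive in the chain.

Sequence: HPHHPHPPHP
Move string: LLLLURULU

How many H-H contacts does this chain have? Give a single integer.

Positions: [(0, 0), (-1, 0), (-2, 0), (-3, 0), (-4, 0), (-4, 1), (-3, 1), (-3, 2), (-4, 2), (-4, 3)]
H-H contact: residue 5 @(-4,1) - residue 8 @(-4, 2)

Answer: 1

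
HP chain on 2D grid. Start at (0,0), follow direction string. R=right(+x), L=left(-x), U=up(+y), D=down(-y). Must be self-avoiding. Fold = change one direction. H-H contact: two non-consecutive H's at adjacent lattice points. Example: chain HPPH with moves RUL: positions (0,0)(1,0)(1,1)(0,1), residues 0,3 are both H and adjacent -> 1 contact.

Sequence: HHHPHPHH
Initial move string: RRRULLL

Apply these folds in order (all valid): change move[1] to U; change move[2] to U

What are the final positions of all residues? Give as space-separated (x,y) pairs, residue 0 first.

Initial moves: RRRULLL
Fold: move[1]->U => RURULLL (positions: [(0, 0), (1, 0), (1, 1), (2, 1), (2, 2), (1, 2), (0, 2), (-1, 2)])
Fold: move[2]->U => RUUULLL (positions: [(0, 0), (1, 0), (1, 1), (1, 2), (1, 3), (0, 3), (-1, 3), (-2, 3)])

Answer: (0,0) (1,0) (1,1) (1,2) (1,3) (0,3) (-1,3) (-2,3)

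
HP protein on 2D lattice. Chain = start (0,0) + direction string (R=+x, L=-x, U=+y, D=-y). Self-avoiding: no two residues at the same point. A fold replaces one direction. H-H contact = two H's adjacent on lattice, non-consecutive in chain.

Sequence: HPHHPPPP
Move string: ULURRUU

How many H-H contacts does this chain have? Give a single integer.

Answer: 0

Derivation:
Positions: [(0, 0), (0, 1), (-1, 1), (-1, 2), (0, 2), (1, 2), (1, 3), (1, 4)]
No H-H contacts found.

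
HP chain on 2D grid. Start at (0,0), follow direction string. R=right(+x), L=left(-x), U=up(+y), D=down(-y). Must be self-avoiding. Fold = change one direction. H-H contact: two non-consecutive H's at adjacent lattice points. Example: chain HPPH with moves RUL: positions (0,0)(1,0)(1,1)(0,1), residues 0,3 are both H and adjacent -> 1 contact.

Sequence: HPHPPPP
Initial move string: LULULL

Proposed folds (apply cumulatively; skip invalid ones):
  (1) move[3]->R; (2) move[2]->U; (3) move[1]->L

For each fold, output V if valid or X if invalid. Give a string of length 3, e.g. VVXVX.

Answer: XVV

Derivation:
Initial: LULULL -> [(0, 0), (-1, 0), (-1, 1), (-2, 1), (-2, 2), (-3, 2), (-4, 2)]
Fold 1: move[3]->R => LULRLL INVALID (collision), skipped
Fold 2: move[2]->U => LUUULL VALID
Fold 3: move[1]->L => LLUULL VALID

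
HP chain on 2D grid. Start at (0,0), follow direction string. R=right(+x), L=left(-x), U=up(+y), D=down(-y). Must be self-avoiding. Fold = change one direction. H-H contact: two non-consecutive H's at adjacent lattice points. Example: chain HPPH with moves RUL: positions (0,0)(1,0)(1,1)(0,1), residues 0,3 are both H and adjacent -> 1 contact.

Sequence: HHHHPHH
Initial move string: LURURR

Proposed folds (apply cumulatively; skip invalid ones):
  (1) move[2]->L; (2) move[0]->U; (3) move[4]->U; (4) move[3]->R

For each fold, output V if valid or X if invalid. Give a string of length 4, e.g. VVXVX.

Answer: VVVX

Derivation:
Initial: LURURR -> [(0, 0), (-1, 0), (-1, 1), (0, 1), (0, 2), (1, 2), (2, 2)]
Fold 1: move[2]->L => LULURR VALID
Fold 2: move[0]->U => UULURR VALID
Fold 3: move[4]->U => UULUUR VALID
Fold 4: move[3]->R => UULRUR INVALID (collision), skipped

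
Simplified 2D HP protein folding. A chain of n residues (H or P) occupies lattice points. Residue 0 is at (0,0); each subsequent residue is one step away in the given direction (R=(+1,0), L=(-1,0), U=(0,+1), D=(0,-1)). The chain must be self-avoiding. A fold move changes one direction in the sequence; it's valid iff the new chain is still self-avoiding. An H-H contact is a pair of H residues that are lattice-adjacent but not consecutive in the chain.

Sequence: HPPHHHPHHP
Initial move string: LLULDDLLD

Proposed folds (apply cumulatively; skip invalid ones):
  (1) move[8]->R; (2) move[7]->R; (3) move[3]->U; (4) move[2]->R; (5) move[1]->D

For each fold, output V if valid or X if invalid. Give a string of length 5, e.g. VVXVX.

Answer: XXXXX

Derivation:
Initial: LLULDDLLD -> [(0, 0), (-1, 0), (-2, 0), (-2, 1), (-3, 1), (-3, 0), (-3, -1), (-4, -1), (-5, -1), (-5, -2)]
Fold 1: move[8]->R => LLULDDLLR INVALID (collision), skipped
Fold 2: move[7]->R => LLULDDLRD INVALID (collision), skipped
Fold 3: move[3]->U => LLUUDDLLD INVALID (collision), skipped
Fold 4: move[2]->R => LLRLDDLLD INVALID (collision), skipped
Fold 5: move[1]->D => LDULDDLLD INVALID (collision), skipped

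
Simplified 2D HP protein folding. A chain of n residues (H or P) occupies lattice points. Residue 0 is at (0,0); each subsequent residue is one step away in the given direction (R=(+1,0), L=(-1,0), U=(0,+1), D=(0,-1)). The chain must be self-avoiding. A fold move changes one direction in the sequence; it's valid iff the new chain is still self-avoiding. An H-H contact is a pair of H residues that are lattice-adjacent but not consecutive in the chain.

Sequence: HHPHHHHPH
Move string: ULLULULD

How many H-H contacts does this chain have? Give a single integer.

Positions: [(0, 0), (0, 1), (-1, 1), (-2, 1), (-2, 2), (-3, 2), (-3, 3), (-4, 3), (-4, 2)]
H-H contact: residue 5 @(-3,2) - residue 8 @(-4, 2)

Answer: 1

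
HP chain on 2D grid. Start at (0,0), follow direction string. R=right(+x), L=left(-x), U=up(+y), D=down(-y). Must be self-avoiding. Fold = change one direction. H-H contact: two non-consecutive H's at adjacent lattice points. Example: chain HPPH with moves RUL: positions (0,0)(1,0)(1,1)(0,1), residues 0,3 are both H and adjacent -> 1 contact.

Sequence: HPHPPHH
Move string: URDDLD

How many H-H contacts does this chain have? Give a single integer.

Answer: 1

Derivation:
Positions: [(0, 0), (0, 1), (1, 1), (1, 0), (1, -1), (0, -1), (0, -2)]
H-H contact: residue 0 @(0,0) - residue 5 @(0, -1)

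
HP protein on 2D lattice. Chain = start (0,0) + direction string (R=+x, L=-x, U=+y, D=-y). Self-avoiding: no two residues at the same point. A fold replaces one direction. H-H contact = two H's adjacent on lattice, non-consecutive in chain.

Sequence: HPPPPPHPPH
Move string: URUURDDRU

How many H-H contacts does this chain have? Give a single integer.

Positions: [(0, 0), (0, 1), (1, 1), (1, 2), (1, 3), (2, 3), (2, 2), (2, 1), (3, 1), (3, 2)]
H-H contact: residue 6 @(2,2) - residue 9 @(3, 2)

Answer: 1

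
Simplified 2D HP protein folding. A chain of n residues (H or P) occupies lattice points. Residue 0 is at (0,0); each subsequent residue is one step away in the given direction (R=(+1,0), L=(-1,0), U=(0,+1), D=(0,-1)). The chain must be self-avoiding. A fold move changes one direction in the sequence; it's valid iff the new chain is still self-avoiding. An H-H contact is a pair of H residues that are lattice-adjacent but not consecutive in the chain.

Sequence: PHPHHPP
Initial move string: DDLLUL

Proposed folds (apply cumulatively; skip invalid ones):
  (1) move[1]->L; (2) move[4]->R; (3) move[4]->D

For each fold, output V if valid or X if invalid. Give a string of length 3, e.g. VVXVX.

Answer: VXV

Derivation:
Initial: DDLLUL -> [(0, 0), (0, -1), (0, -2), (-1, -2), (-2, -2), (-2, -1), (-3, -1)]
Fold 1: move[1]->L => DLLLUL VALID
Fold 2: move[4]->R => DLLLRL INVALID (collision), skipped
Fold 3: move[4]->D => DLLLDL VALID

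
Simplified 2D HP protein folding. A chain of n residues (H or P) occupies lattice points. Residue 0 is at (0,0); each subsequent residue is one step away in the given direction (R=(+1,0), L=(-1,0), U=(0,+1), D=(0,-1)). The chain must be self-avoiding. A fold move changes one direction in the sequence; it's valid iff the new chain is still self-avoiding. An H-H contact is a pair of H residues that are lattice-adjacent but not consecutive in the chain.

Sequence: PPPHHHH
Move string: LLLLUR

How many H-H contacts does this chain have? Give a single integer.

Positions: [(0, 0), (-1, 0), (-2, 0), (-3, 0), (-4, 0), (-4, 1), (-3, 1)]
H-H contact: residue 3 @(-3,0) - residue 6 @(-3, 1)

Answer: 1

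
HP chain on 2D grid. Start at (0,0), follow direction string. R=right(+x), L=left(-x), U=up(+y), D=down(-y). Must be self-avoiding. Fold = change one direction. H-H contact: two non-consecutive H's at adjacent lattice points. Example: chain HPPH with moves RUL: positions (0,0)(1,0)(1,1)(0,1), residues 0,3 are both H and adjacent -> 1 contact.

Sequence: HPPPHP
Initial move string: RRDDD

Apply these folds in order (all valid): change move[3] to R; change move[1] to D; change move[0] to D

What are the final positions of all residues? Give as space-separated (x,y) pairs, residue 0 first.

Answer: (0,0) (0,-1) (0,-2) (0,-3) (1,-3) (1,-4)

Derivation:
Initial moves: RRDDD
Fold: move[3]->R => RRDRD (positions: [(0, 0), (1, 0), (2, 0), (2, -1), (3, -1), (3, -2)])
Fold: move[1]->D => RDDRD (positions: [(0, 0), (1, 0), (1, -1), (1, -2), (2, -2), (2, -3)])
Fold: move[0]->D => DDDRD (positions: [(0, 0), (0, -1), (0, -2), (0, -3), (1, -3), (1, -4)])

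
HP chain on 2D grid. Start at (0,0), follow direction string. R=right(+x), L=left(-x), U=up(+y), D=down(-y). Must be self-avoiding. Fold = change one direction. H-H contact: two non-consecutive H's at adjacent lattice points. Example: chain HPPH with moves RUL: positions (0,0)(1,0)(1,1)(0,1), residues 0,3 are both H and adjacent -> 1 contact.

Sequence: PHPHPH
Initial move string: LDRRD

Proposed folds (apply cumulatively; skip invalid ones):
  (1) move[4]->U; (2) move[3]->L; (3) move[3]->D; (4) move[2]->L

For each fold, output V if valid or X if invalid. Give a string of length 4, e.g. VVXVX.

Initial: LDRRD -> [(0, 0), (-1, 0), (-1, -1), (0, -1), (1, -1), (1, -2)]
Fold 1: move[4]->U => LDRRU VALID
Fold 2: move[3]->L => LDRLU INVALID (collision), skipped
Fold 3: move[3]->D => LDRDU INVALID (collision), skipped
Fold 4: move[2]->L => LDLRU INVALID (collision), skipped

Answer: VXXX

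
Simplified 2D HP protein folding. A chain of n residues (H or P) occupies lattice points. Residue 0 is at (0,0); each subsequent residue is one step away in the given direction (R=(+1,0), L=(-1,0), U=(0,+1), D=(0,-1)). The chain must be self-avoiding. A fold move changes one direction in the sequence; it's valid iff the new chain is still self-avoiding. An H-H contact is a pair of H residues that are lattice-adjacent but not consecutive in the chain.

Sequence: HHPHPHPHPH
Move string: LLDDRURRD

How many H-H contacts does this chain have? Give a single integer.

Answer: 1

Derivation:
Positions: [(0, 0), (-1, 0), (-2, 0), (-2, -1), (-2, -2), (-1, -2), (-1, -1), (0, -1), (1, -1), (1, -2)]
H-H contact: residue 0 @(0,0) - residue 7 @(0, -1)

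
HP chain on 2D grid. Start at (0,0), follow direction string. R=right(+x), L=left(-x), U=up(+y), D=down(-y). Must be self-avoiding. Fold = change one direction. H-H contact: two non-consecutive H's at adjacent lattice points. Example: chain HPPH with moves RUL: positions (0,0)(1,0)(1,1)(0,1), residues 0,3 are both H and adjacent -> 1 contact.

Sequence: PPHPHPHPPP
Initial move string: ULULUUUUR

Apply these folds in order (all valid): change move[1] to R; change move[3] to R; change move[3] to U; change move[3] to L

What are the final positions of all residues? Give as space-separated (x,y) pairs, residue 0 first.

Initial moves: ULULUUUUR
Fold: move[1]->R => URULUUUUR (positions: [(0, 0), (0, 1), (1, 1), (1, 2), (0, 2), (0, 3), (0, 4), (0, 5), (0, 6), (1, 6)])
Fold: move[3]->R => URURUUUUR (positions: [(0, 0), (0, 1), (1, 1), (1, 2), (2, 2), (2, 3), (2, 4), (2, 5), (2, 6), (3, 6)])
Fold: move[3]->U => URUUUUUUR (positions: [(0, 0), (0, 1), (1, 1), (1, 2), (1, 3), (1, 4), (1, 5), (1, 6), (1, 7), (2, 7)])
Fold: move[3]->L => URULUUUUR (positions: [(0, 0), (0, 1), (1, 1), (1, 2), (0, 2), (0, 3), (0, 4), (0, 5), (0, 6), (1, 6)])

Answer: (0,0) (0,1) (1,1) (1,2) (0,2) (0,3) (0,4) (0,5) (0,6) (1,6)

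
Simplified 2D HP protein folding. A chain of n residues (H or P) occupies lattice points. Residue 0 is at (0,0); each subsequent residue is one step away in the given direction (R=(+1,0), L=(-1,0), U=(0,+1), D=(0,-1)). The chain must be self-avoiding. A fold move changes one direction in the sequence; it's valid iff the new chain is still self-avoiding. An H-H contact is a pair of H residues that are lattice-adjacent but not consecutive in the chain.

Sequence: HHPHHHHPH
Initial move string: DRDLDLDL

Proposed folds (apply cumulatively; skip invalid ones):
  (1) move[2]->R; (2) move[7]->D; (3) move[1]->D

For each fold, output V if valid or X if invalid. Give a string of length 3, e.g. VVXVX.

Initial: DRDLDLDL -> [(0, 0), (0, -1), (1, -1), (1, -2), (0, -2), (0, -3), (-1, -3), (-1, -4), (-2, -4)]
Fold 1: move[2]->R => DRRLDLDL INVALID (collision), skipped
Fold 2: move[7]->D => DRDLDLDD VALID
Fold 3: move[1]->D => DDDLDLDD VALID

Answer: XVV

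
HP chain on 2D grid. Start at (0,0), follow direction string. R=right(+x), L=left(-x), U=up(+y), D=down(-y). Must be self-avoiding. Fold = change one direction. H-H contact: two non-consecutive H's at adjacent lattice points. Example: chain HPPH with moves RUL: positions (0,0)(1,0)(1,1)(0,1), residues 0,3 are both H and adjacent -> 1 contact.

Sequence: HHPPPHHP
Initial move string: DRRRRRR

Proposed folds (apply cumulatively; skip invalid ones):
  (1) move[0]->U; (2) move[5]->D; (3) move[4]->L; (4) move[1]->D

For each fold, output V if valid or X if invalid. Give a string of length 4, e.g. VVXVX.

Answer: VVXX

Derivation:
Initial: DRRRRRR -> [(0, 0), (0, -1), (1, -1), (2, -1), (3, -1), (4, -1), (5, -1), (6, -1)]
Fold 1: move[0]->U => URRRRRR VALID
Fold 2: move[5]->D => URRRRDR VALID
Fold 3: move[4]->L => URRRLDR INVALID (collision), skipped
Fold 4: move[1]->D => UDRRRDR INVALID (collision), skipped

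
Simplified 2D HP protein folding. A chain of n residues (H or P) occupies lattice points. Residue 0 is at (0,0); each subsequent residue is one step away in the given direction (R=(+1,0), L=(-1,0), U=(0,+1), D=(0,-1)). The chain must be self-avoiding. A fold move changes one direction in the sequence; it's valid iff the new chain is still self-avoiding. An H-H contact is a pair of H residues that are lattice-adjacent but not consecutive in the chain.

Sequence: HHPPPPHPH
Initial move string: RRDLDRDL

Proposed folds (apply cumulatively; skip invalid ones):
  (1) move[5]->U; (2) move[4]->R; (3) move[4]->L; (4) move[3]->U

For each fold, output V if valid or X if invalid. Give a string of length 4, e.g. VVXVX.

Initial: RRDLDRDL -> [(0, 0), (1, 0), (2, 0), (2, -1), (1, -1), (1, -2), (2, -2), (2, -3), (1, -3)]
Fold 1: move[5]->U => RRDLDUDL INVALID (collision), skipped
Fold 2: move[4]->R => RRDLRRDL INVALID (collision), skipped
Fold 3: move[4]->L => RRDLLRDL INVALID (collision), skipped
Fold 4: move[3]->U => RRDUDRDL INVALID (collision), skipped

Answer: XXXX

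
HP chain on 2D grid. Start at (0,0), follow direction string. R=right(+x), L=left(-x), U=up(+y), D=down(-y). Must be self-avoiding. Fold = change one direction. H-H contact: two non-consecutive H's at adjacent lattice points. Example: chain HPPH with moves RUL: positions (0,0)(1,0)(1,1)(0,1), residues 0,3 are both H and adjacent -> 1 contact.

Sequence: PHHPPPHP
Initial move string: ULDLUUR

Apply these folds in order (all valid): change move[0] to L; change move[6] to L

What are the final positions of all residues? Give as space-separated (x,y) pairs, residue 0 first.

Answer: (0,0) (-1,0) (-2,0) (-2,-1) (-3,-1) (-3,0) (-3,1) (-4,1)

Derivation:
Initial moves: ULDLUUR
Fold: move[0]->L => LLDLUUR (positions: [(0, 0), (-1, 0), (-2, 0), (-2, -1), (-3, -1), (-3, 0), (-3, 1), (-2, 1)])
Fold: move[6]->L => LLDLUUL (positions: [(0, 0), (-1, 0), (-2, 0), (-2, -1), (-3, -1), (-3, 0), (-3, 1), (-4, 1)])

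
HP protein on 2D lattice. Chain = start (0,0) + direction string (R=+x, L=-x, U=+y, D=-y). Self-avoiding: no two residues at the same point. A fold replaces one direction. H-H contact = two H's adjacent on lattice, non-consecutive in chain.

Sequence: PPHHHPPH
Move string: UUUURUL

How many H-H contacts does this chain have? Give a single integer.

Positions: [(0, 0), (0, 1), (0, 2), (0, 3), (0, 4), (1, 4), (1, 5), (0, 5)]
H-H contact: residue 4 @(0,4) - residue 7 @(0, 5)

Answer: 1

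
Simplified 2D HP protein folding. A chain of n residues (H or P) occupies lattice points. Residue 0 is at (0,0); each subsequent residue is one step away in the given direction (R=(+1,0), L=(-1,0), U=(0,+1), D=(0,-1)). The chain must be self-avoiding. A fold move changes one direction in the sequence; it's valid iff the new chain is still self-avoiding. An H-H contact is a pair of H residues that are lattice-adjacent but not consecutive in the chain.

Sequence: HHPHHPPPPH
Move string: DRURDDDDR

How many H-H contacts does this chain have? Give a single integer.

Answer: 1

Derivation:
Positions: [(0, 0), (0, -1), (1, -1), (1, 0), (2, 0), (2, -1), (2, -2), (2, -3), (2, -4), (3, -4)]
H-H contact: residue 0 @(0,0) - residue 3 @(1, 0)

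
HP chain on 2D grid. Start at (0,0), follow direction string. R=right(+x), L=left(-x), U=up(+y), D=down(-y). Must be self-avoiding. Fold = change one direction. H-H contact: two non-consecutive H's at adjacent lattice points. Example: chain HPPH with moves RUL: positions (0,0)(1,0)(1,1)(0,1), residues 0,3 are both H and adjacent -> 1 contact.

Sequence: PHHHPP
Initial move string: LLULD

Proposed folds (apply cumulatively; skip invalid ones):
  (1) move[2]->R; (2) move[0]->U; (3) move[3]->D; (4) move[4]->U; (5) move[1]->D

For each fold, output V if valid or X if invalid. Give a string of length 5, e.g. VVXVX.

Answer: XVXVX

Derivation:
Initial: LLULD -> [(0, 0), (-1, 0), (-2, 0), (-2, 1), (-3, 1), (-3, 0)]
Fold 1: move[2]->R => LLRLD INVALID (collision), skipped
Fold 2: move[0]->U => ULULD VALID
Fold 3: move[3]->D => ULUDD INVALID (collision), skipped
Fold 4: move[4]->U => ULULU VALID
Fold 5: move[1]->D => UDULU INVALID (collision), skipped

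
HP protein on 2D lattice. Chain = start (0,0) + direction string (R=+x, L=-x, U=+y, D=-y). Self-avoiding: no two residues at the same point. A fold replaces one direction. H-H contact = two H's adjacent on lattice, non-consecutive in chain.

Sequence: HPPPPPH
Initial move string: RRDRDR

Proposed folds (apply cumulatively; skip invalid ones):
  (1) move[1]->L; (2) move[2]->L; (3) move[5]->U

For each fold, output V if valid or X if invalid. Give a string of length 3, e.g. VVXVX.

Answer: XXX

Derivation:
Initial: RRDRDR -> [(0, 0), (1, 0), (2, 0), (2, -1), (3, -1), (3, -2), (4, -2)]
Fold 1: move[1]->L => RLDRDR INVALID (collision), skipped
Fold 2: move[2]->L => RRLRDR INVALID (collision), skipped
Fold 3: move[5]->U => RRDRDU INVALID (collision), skipped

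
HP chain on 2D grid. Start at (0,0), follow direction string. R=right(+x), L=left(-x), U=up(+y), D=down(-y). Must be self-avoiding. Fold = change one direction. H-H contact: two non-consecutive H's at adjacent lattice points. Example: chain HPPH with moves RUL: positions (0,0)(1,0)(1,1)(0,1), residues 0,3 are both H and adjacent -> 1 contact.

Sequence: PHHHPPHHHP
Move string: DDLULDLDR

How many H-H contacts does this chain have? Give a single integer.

Answer: 1

Derivation:
Positions: [(0, 0), (0, -1), (0, -2), (-1, -2), (-1, -1), (-2, -1), (-2, -2), (-3, -2), (-3, -3), (-2, -3)]
H-H contact: residue 3 @(-1,-2) - residue 6 @(-2, -2)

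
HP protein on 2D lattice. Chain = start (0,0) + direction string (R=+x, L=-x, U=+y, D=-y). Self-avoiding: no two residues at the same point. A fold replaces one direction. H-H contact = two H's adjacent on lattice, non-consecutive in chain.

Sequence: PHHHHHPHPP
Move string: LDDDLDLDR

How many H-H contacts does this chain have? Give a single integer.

Positions: [(0, 0), (-1, 0), (-1, -1), (-1, -2), (-1, -3), (-2, -3), (-2, -4), (-3, -4), (-3, -5), (-2, -5)]
No H-H contacts found.

Answer: 0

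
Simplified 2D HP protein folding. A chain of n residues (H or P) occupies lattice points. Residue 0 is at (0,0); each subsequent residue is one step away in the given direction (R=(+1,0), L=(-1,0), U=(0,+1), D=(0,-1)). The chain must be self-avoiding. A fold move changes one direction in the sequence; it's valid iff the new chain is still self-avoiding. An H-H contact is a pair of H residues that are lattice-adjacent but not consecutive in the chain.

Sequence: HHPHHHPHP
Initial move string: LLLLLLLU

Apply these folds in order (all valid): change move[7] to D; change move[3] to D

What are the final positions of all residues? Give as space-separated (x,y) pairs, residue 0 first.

Answer: (0,0) (-1,0) (-2,0) (-3,0) (-3,-1) (-4,-1) (-5,-1) (-6,-1) (-6,-2)

Derivation:
Initial moves: LLLLLLLU
Fold: move[7]->D => LLLLLLLD (positions: [(0, 0), (-1, 0), (-2, 0), (-3, 0), (-4, 0), (-5, 0), (-6, 0), (-7, 0), (-7, -1)])
Fold: move[3]->D => LLLDLLLD (positions: [(0, 0), (-1, 0), (-2, 0), (-3, 0), (-3, -1), (-4, -1), (-5, -1), (-6, -1), (-6, -2)])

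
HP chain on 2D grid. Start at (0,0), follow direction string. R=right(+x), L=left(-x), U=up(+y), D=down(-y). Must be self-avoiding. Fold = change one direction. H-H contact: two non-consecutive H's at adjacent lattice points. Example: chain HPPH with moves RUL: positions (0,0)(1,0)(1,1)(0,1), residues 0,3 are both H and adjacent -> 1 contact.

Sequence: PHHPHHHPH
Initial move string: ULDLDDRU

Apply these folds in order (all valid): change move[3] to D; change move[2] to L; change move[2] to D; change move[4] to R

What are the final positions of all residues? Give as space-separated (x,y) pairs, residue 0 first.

Initial moves: ULDLDDRU
Fold: move[3]->D => ULDDDDRU (positions: [(0, 0), (0, 1), (-1, 1), (-1, 0), (-1, -1), (-1, -2), (-1, -3), (0, -3), (0, -2)])
Fold: move[2]->L => ULLDDDRU (positions: [(0, 0), (0, 1), (-1, 1), (-2, 1), (-2, 0), (-2, -1), (-2, -2), (-1, -2), (-1, -1)])
Fold: move[2]->D => ULDDDDRU (positions: [(0, 0), (0, 1), (-1, 1), (-1, 0), (-1, -1), (-1, -2), (-1, -3), (0, -3), (0, -2)])
Fold: move[4]->R => ULDDRDRU (positions: [(0, 0), (0, 1), (-1, 1), (-1, 0), (-1, -1), (0, -1), (0, -2), (1, -2), (1, -1)])

Answer: (0,0) (0,1) (-1,1) (-1,0) (-1,-1) (0,-1) (0,-2) (1,-2) (1,-1)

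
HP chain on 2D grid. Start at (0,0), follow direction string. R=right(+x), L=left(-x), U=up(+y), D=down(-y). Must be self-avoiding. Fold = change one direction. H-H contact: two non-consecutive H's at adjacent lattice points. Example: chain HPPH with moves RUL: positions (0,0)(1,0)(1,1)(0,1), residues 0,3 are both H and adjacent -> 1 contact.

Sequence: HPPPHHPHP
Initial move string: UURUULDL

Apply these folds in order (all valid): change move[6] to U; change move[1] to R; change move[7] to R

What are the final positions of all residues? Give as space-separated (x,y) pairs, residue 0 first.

Answer: (0,0) (0,1) (1,1) (2,1) (2,2) (2,3) (1,3) (1,4) (2,4)

Derivation:
Initial moves: UURUULDL
Fold: move[6]->U => UURUULUL (positions: [(0, 0), (0, 1), (0, 2), (1, 2), (1, 3), (1, 4), (0, 4), (0, 5), (-1, 5)])
Fold: move[1]->R => URRUULUL (positions: [(0, 0), (0, 1), (1, 1), (2, 1), (2, 2), (2, 3), (1, 3), (1, 4), (0, 4)])
Fold: move[7]->R => URRUULUR (positions: [(0, 0), (0, 1), (1, 1), (2, 1), (2, 2), (2, 3), (1, 3), (1, 4), (2, 4)])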